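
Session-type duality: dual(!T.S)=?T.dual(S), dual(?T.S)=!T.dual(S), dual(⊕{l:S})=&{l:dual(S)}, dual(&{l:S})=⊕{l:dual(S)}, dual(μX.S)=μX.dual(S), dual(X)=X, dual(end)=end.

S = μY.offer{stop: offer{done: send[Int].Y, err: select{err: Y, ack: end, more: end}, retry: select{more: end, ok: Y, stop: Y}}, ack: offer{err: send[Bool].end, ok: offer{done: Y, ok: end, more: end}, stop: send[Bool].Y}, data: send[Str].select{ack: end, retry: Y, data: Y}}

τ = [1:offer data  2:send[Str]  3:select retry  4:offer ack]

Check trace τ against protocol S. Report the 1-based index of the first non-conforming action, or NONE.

NONE

step 1: offer data  ✓  cont: send[Str].select{ack: end, retry: μY.…, data: μY.…}
step 2: send[Str]  ✓  cont: select{ack: end, retry: μY.…, data: μY.…}
step 3: select retry  ✓  cont: μY.…
step 4: offer ack  ✓  cont: offer{err: send[Bool].end, ok: offer{done: μY.…, ok: end, more: end}, stop: send[Bool].μY.…}
trace exhausted — no violation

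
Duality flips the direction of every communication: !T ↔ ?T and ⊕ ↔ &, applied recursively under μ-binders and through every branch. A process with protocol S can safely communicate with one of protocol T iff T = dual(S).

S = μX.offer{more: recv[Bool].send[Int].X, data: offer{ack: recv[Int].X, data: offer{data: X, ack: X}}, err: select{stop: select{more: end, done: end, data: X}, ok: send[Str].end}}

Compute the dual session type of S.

μX ↦ μX  (rec unchanged)
  offer{more,data,err} ↦ select{more,data,err}  (offer→select)
    case more:
      recv[Bool] ↦ send[Bool]
        send[Int] ↦ recv[Int]
          X ↦ X
    case data:
      offer{ack,data} ↦ select{ack,data}  (offer→select)
        case ack:
          recv[Int] ↦ send[Int]
            X ↦ X
        case data:
          offer{data,ack} ↦ select{data,ack}  (offer→select)
            case data:
              X ↦ X
            case ack:
              X ↦ X
    case err:
      select{stop,ok} ↦ offer{stop,ok}  (⊕→&)
        case stop:
          select{more,done,data} ↦ offer{more,done,data}  (⊕→&)
            case more:
              end ↦ end
            case done:
              end ↦ end
            case data:
              X ↦ X
        case ok:
          send[Str] ↦ recv[Str]
            end ↦ end

μX.select{more: send[Bool].recv[Int].X, data: select{ack: send[Int].X, data: select{data: X, ack: X}}, err: offer{stop: offer{more: end, done: end, data: X}, ok: recv[Str].end}}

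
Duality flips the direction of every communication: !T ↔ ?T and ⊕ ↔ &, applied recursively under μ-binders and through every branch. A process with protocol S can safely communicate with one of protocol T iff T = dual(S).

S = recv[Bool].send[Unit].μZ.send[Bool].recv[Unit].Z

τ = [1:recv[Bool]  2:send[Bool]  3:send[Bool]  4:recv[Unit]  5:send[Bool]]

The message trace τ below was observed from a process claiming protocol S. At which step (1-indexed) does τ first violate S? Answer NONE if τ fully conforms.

2

[1] recv[Bool]  ok  cont: send[Unit].μZ.…
[2] got send[Bool], protocol expects send[Unit]  ✗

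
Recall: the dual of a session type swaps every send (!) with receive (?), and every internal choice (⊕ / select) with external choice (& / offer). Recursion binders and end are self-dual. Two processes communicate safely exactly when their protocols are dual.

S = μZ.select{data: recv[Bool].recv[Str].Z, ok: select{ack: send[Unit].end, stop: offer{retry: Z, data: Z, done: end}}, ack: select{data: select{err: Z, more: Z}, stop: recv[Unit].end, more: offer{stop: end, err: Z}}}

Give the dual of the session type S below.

μZ.offer{data: send[Bool].send[Str].Z, ok: offer{ack: recv[Unit].end, stop: select{retry: Z, data: Z, done: end}}, ack: offer{data: offer{err: Z, more: Z}, stop: send[Unit].end, more: select{stop: end, err: Z}}}

μZ ↦ μZ  (binder kept)
  select{data,ok,ack} ↦ offer{data,ok,ack}  (internal→external)
    • data:
      recv[Bool] ↦ send[Bool]
        recv[Str] ↦ send[Str]
          Z self-dual
    • ok:
      select{ack,stop} ↦ offer{ack,stop}  (internal→external)
        • ack:
          send[Unit] ↦ recv[Unit]
            end self-dual
        • stop:
          offer{retry,data,done} ↦ select{retry,data,done}  (&→⊕)
            • retry:
              Z self-dual
            • data:
              Z self-dual
            • done:
              end self-dual
    • ack:
      select{data,stop,more} ↦ offer{data,stop,more}  (internal→external)
        • data:
          select{err,more} ↦ offer{err,more}  (internal→external)
            • err:
              Z self-dual
            • more:
              Z self-dual
        • stop:
          recv[Unit] ↦ send[Unit]
            end self-dual
        • more:
          offer{stop,err} ↦ select{stop,err}  (&→⊕)
            • stop:
              end self-dual
            • err:
              Z self-dual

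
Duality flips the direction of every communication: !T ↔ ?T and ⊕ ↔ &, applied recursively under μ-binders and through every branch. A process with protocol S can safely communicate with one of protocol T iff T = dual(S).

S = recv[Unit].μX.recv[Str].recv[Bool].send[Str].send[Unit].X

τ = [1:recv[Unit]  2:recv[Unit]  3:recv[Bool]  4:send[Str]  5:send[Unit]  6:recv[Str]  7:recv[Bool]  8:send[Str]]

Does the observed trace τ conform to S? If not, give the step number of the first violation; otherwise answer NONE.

step 1: recv[Unit]  ok  now at μX.…
step 2: got recv[Unit], protocol expects recv[Str]  ✗

2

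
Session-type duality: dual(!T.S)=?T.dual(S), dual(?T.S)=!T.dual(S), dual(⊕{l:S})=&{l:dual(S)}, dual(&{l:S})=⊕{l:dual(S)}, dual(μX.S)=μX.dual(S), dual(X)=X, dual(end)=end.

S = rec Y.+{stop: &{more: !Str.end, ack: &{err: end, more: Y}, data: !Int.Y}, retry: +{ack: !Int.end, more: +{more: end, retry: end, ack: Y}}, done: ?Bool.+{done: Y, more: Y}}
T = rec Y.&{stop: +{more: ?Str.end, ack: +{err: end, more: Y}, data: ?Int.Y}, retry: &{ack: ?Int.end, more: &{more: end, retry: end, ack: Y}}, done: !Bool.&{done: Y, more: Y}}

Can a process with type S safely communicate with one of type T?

YES

rec Y | rec Y  ✓ (binder kept)
  +{stop,retry,done} | &{stop,retry,done}  ✓ labels match
    [stop]
      &{more,ack,data} | +{more,ack,data}  ✓ labels match
        [more]
          !Str | ?Str  ✓
            end | end  ✓
        [ack]
          &{err,more} | +{err,more}  ✓ labels match
            [err]
              end | end  ✓
            [more]
              Y | Y  ✓
        [data]
          !Int | ?Int  ✓
            Y | Y  ✓
    [retry]
      +{ack,more} | &{ack,more}  ✓ labels match
        [ack]
          !Int | ?Int  ✓
            end | end  ✓
        [more]
          +{more,retry,ack} | &{more,retry,ack}  ✓ labels match
            [more]
              end | end  ✓
            [retry]
              end | end  ✓
            [ack]
              Y | Y  ✓
    [done]
      ?Bool | !Bool  ✓
        +{done,more} | &{done,more}  ✓ labels match
          [done]
            Y | Y  ✓
          [more]
            Y | Y  ✓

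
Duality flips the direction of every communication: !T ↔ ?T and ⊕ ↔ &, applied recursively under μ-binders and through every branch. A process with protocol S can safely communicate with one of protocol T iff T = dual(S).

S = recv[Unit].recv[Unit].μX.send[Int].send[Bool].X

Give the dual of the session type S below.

send[Unit].send[Unit].μX.recv[Int].recv[Bool].X

recv[Unit] ↦ send[Unit]
  recv[Unit] ↦ send[Unit]
    μX ↦ μX  (binder kept)
      send[Int] ↦ recv[Int]
        send[Bool] ↦ recv[Bool]
          X ↦ X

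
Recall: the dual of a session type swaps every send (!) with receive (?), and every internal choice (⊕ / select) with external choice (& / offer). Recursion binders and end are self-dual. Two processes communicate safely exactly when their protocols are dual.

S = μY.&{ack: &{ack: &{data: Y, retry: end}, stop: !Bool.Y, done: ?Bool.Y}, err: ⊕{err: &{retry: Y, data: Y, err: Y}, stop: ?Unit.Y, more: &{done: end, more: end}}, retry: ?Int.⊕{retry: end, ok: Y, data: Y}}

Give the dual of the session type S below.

μY = μY  (binder kept)
  &{ack,err,retry} = ⊕{ack,err,retry}  (offer→select)
    [ack]
      &{ack,stop,done} = ⊕{ack,stop,done}  (offer→select)
        [ack]
          &{data,retry} = ⊕{data,retry}  (offer→select)
            [data]
              Y self-dual
            [retry]
              end self-dual
        [stop]
          !Bool = ?Bool
            Y self-dual
        [done]
          ?Bool = !Bool
            Y self-dual
    [err]
      ⊕{err,stop,more} = &{err,stop,more}  (select→offer)
        [err]
          &{retry,data,err} = ⊕{retry,data,err}  (offer→select)
            [retry]
              Y self-dual
            [data]
              Y self-dual
            [err]
              Y self-dual
        [stop]
          ?Unit = !Unit
            Y self-dual
        [more]
          &{done,more} = ⊕{done,more}  (offer→select)
            [done]
              end self-dual
            [more]
              end self-dual
    [retry]
      ?Int = !Int
        ⊕{retry,ok,data} = &{retry,ok,data}  (select→offer)
          [retry]
            end self-dual
          [ok]
            Y self-dual
          [data]
            Y self-dual

μY.⊕{ack: ⊕{ack: ⊕{data: Y, retry: end}, stop: ?Bool.Y, done: !Bool.Y}, err: &{err: ⊕{retry: Y, data: Y, err: Y}, stop: !Unit.Y, more: ⊕{done: end, more: end}}, retry: !Int.&{retry: end, ok: Y, data: Y}}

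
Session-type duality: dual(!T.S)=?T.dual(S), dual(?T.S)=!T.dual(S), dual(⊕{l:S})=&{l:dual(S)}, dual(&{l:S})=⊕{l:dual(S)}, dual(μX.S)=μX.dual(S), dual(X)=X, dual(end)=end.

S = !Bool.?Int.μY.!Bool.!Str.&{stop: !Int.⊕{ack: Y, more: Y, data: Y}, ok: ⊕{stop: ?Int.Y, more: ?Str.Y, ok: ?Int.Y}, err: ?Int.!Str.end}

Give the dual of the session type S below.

?Bool.!Int.μY.?Bool.?Str.⊕{stop: ?Int.&{ack: Y, more: Y, data: Y}, ok: &{stop: !Int.Y, more: !Str.Y, ok: !Int.Y}, err: !Int.?Str.end}

!Bool → ?Bool
  ?Int → !Int
    μY → μY  (μ self-dual)
      !Bool → ?Bool
        !Str → ?Str
          &{stop,ok,err} → ⊕{stop,ok,err}  (&→⊕)
            case stop:
              !Int → ?Int
                ⊕{ack,more,data} → &{ack,more,data}  (⊕→&)
                  case ack:
                    Y self-dual
                  case more:
                    Y self-dual
                  case data:
                    Y self-dual
            case ok:
              ⊕{stop,more,ok} → &{stop,more,ok}  (⊕→&)
                case stop:
                  ?Int → !Int
                    Y self-dual
                case more:
                  ?Str → !Str
                    Y self-dual
                case ok:
                  ?Int → !Int
                    Y self-dual
            case err:
              ?Int → !Int
                !Str → ?Str
                  end self-dual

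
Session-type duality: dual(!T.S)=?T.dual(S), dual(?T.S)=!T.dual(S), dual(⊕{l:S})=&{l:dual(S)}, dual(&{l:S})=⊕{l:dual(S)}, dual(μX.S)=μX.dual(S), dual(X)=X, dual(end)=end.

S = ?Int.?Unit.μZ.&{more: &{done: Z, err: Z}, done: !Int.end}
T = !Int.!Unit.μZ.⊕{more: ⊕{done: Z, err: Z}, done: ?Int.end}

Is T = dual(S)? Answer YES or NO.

YES

?Int ‖ !Int  ok
  ?Unit ‖ !Unit  ok
    μZ ‖ μZ  ok (binder kept)
      &{more,done} ‖ ⊕{more,done}  ok label sets agree
        • more:
          &{done,err} ‖ ⊕{done,err}  ok label sets agree
            • done:
              Z ‖ Z  ok
            • err:
              Z ‖ Z  ok
        • done:
          !Int ‖ ?Int  ok
            end ‖ end  ok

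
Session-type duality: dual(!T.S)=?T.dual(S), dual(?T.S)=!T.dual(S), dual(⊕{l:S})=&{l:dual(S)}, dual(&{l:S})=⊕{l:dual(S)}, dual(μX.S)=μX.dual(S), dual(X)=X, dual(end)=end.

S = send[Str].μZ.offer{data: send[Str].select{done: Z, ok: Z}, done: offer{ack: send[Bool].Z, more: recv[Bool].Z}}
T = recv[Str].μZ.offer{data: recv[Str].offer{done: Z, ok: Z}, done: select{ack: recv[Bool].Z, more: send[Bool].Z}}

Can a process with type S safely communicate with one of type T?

NO

send[Str] vs recv[Str]  ok
  μZ vs μZ  ok (rec unchanged)
    offer{data,done} vs offer{data,done}  ✗ choice polarity not flipped — not dual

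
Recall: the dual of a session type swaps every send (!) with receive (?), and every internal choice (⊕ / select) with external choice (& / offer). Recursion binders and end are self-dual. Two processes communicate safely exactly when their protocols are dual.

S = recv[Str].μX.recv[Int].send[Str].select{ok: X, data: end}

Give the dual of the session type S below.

recv[Str] → send[Str]
  μX → μX  (binder kept)
    recv[Int] → send[Int]
      send[Str] → recv[Str]
        select{ok,data} → offer{ok,data}  (⊕→&)
          [ok]
            dual(X) = X
          [data]
            dual(end) = end

send[Str].μX.send[Int].recv[Str].offer{ok: X, data: end}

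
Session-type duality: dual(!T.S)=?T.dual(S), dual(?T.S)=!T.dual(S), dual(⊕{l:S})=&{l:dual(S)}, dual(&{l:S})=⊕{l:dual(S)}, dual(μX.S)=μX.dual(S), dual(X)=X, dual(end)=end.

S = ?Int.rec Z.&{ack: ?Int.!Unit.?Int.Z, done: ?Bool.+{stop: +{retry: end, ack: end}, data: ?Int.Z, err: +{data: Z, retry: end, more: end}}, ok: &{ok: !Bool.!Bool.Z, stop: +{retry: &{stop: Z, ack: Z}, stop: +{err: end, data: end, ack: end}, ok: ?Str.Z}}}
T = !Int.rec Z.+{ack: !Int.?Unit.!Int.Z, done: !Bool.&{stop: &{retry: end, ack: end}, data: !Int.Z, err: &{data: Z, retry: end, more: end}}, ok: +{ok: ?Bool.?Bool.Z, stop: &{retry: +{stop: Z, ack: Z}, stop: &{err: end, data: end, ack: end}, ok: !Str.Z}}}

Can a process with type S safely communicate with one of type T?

?Int vs !Int  match
  rec Z vs rec Z  match (rec unchanged)
    &{ack,done,ok} vs +{ack,done,ok}  match labels match
      [ack]
        ?Int vs !Int  match
          !Unit vs ?Unit  match
            ?Int vs !Int  match
              Z vs Z  match
      [done]
        ?Bool vs !Bool  match
          +{stop,data,err} vs &{stop,data,err}  match labels match
            [stop]
              +{retry,ack} vs &{retry,ack}  match labels match
                [retry]
                  end vs end  match
                [ack]
                  end vs end  match
            [data]
              ?Int vs !Int  match
                Z vs Z  match
            [err]
              +{data,retry,more} vs &{data,retry,more}  match labels match
                [data]
                  Z vs Z  match
                [retry]
                  end vs end  match
                [more]
                  end vs end  match
      [ok]
        &{ok,stop} vs +{ok,stop}  match labels match
          [ok]
            !Bool vs ?Bool  match
              !Bool vs ?Bool  match
                Z vs Z  match
          [stop]
            +{retry,stop,ok} vs &{retry,stop,ok}  match labels match
              [retry]
                &{stop,ack} vs +{stop,ack}  match labels match
                  [stop]
                    Z vs Z  match
                  [ack]
                    Z vs Z  match
              [stop]
                +{err,data,ack} vs &{err,data,ack}  match labels match
                  [err]
                    end vs end  match
                  [data]
                    end vs end  match
                  [ack]
                    end vs end  match
              [ok]
                ?Str vs !Str  match
                  Z vs Z  match

YES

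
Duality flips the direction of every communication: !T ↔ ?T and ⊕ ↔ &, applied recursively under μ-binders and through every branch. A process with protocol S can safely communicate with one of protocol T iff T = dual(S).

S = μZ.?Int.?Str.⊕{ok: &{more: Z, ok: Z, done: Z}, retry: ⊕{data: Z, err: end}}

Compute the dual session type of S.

μZ → μZ  (rec unchanged)
  ?Int → !Int
    ?Str → !Str
      ⊕{ok,retry} → &{ok,retry}  (⊕→&)
        • ok:
          &{more,ok,done} → ⊕{more,ok,done}  (&→⊕)
            • more:
              dual(Z) = Z
            • ok:
              dual(Z) = Z
            • done:
              dual(Z) = Z
        • retry:
          ⊕{data,err} → &{data,err}  (⊕→&)
            • data:
              dual(Z) = Z
            • err:
              dual(end) = end

μZ.!Int.!Str.&{ok: ⊕{more: Z, ok: Z, done: Z}, retry: &{data: Z, err: end}}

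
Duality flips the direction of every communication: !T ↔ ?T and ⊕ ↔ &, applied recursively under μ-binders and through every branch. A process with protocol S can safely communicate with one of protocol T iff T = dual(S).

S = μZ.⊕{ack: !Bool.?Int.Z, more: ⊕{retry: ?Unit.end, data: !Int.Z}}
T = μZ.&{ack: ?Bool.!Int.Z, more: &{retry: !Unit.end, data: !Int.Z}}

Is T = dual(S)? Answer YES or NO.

NO

μZ ‖ μZ  ✓ (binder kept)
  ⊕{ack,more} ‖ &{ack,more}  ✓ label sets agree
    [ack]
      !Bool ‖ ?Bool  ✓
        ?Int ‖ !Int  ✓
          Z ‖ Z  ✓
    [more]
      ⊕{retry,data} ‖ &{retry,data}  ✓ label sets agree
        [retry]
          ?Unit ‖ !Unit  ✓
            end ‖ end  ✓
        [data]
          !Int ‖ !Int  ✗ same direction on both sides — not dual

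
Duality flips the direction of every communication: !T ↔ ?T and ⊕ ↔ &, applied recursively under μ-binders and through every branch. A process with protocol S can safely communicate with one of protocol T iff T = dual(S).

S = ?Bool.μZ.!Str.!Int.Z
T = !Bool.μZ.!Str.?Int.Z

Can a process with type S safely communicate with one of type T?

NO

?Bool vs !Bool  ok
  μZ vs μZ  ok (rec unchanged)
    !Str vs !Str  ✗ same direction on both sides — not dual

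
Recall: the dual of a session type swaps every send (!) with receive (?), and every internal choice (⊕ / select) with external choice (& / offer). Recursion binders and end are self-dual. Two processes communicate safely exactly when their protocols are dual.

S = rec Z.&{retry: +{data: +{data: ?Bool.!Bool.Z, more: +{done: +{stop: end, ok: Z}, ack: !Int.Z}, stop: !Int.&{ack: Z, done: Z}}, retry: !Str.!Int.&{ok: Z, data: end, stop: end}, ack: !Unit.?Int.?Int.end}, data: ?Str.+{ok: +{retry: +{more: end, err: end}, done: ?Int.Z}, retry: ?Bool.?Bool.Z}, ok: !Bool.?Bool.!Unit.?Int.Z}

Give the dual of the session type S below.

rec Z.+{retry: &{data: &{data: !Bool.?Bool.Z, more: &{done: &{stop: end, ok: Z}, ack: ?Int.Z}, stop: ?Int.+{ack: Z, done: Z}}, retry: ?Str.?Int.+{ok: Z, data: end, stop: end}, ack: ?Unit.!Int.!Int.end}, data: !Str.&{ok: &{retry: &{more: end, err: end}, done: !Int.Z}, retry: !Bool.!Bool.Z}, ok: ?Bool.!Bool.?Unit.!Int.Z}

rec Z → rec Z  (rec unchanged)
  &{retry,data,ok} → +{retry,data,ok}  (offer→select)
    [retry]
      +{data,retry,ack} → &{data,retry,ack}  (internal→external)
        [data]
          +{data,more,stop} → &{data,more,stop}  (internal→external)
            [data]
              ?Bool → !Bool
                !Bool → ?Bool
                  Z ↦ Z
            [more]
              +{done,ack} → &{done,ack}  (internal→external)
                [done]
                  +{stop,ok} → &{stop,ok}  (internal→external)
                    [stop]
                      end ↦ end
                    [ok]
                      Z ↦ Z
                [ack]
                  !Int → ?Int
                    Z ↦ Z
            [stop]
              !Int → ?Int
                &{ack,done} → +{ack,done}  (offer→select)
                  [ack]
                    Z ↦ Z
                  [done]
                    Z ↦ Z
        [retry]
          !Str → ?Str
            !Int → ?Int
              &{ok,data,stop} → +{ok,data,stop}  (offer→select)
                [ok]
                  Z ↦ Z
                [data]
                  end ↦ end
                [stop]
                  end ↦ end
        [ack]
          !Unit → ?Unit
            ?Int → !Int
              ?Int → !Int
                end ↦ end
    [data]
      ?Str → !Str
        +{ok,retry} → &{ok,retry}  (internal→external)
          [ok]
            +{retry,done} → &{retry,done}  (internal→external)
              [retry]
                +{more,err} → &{more,err}  (internal→external)
                  [more]
                    end ↦ end
                  [err]
                    end ↦ end
              [done]
                ?Int → !Int
                  Z ↦ Z
          [retry]
            ?Bool → !Bool
              ?Bool → !Bool
                Z ↦ Z
    [ok]
      !Bool → ?Bool
        ?Bool → !Bool
          !Unit → ?Unit
            ?Int → !Int
              Z ↦ Z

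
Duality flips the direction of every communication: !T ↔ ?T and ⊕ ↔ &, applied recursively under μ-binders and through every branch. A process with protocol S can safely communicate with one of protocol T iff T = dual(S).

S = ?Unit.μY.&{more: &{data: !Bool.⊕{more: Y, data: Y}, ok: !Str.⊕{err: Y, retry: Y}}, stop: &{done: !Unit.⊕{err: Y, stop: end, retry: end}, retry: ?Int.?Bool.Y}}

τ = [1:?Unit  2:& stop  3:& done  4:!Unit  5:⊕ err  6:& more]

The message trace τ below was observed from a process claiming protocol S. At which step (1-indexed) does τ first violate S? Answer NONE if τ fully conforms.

step 1: ?Unit  match  cont: μY.…
step 2: & stop  match  cont: &{done: !Unit.⊕{err: μY.…, stop: end, retry: end}, retry: ?Int.?Bool.μY.…}
step 3: & done  match  cont: !Unit.⊕{err: μY.…, stop: end, retry: end}
step 4: !Unit  match  cont: ⊕{err: μY.…, stop: end, retry: end}
step 5: ⊕ err  match  cont: μY.…
step 6: & more  match  cont: &{data: !Bool.⊕{more: μY.…, data: μY.…}, ok: !Str.⊕{err: μY.…, retry: μY.…}}
τ conforms to S (length 6)

NONE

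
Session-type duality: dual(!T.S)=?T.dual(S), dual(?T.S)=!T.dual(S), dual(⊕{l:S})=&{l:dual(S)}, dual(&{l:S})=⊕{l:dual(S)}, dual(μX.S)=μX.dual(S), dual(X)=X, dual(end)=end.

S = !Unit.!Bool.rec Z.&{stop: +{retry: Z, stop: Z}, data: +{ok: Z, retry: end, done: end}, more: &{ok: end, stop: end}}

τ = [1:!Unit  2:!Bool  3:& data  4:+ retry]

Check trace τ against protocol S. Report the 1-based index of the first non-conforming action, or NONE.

@1 !Unit  ok  now at !Bool.rec Z.…
@2 !Bool  ok  now at rec Z.…
@3 & data  ok  now at +{ok: rec Z.…, retry: end, done: end}
@4 + retry  ok  now at end
τ conforms to S (length 4)

NONE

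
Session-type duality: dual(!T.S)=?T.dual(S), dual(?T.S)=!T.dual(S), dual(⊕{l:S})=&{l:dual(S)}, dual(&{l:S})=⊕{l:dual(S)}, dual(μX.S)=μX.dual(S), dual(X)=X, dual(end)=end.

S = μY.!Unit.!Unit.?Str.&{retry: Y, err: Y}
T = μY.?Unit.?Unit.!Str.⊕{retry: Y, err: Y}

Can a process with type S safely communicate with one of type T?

μY | μY  ok (μ self-dual)
  !Unit | ?Unit  ok
    !Unit | ?Unit  ok
      ?Str | !Str  ok
        &{retry,err} | ⊕{retry,err}  ok labels match
          [retry]
            Y | Y  ok
          [err]
            Y | Y  ok

YES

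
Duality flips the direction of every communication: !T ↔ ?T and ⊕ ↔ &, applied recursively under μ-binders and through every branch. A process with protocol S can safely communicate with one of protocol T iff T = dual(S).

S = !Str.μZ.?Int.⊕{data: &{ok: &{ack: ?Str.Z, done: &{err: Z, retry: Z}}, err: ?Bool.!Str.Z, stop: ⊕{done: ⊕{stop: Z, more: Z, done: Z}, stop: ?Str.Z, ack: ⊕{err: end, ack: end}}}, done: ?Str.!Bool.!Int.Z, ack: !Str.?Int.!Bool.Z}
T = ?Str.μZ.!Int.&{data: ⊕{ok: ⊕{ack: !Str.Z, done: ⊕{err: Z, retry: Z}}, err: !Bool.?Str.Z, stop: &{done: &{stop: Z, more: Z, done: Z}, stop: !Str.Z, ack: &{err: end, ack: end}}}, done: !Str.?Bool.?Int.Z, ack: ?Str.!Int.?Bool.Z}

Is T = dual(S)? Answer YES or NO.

YES

!Str vs ?Str  ✓
  μZ vs μZ  ✓ (μ self-dual)
    ?Int vs !Int  ✓
      ⊕{data,done,ack} vs &{data,done,ack}  ✓ same labels
        • data:
          &{ok,err,stop} vs ⊕{ok,err,stop}  ✓ same labels
            • ok:
              &{ack,done} vs ⊕{ack,done}  ✓ same labels
                • ack:
                  ?Str vs !Str  ✓
                    Z vs Z  ✓
                • done:
                  &{err,retry} vs ⊕{err,retry}  ✓ same labels
                    • err:
                      Z vs Z  ✓
                    • retry:
                      Z vs Z  ✓
            • err:
              ?Bool vs !Bool  ✓
                !Str vs ?Str  ✓
                  Z vs Z  ✓
            • stop:
              ⊕{done,stop,ack} vs &{done,stop,ack}  ✓ same labels
                • done:
                  ⊕{stop,more,done} vs &{stop,more,done}  ✓ same labels
                    • stop:
                      Z vs Z  ✓
                    • more:
                      Z vs Z  ✓
                    • done:
                      Z vs Z  ✓
                • stop:
                  ?Str vs !Str  ✓
                    Z vs Z  ✓
                • ack:
                  ⊕{err,ack} vs &{err,ack}  ✓ same labels
                    • err:
                      end vs end  ✓
                    • ack:
                      end vs end  ✓
        • done:
          ?Str vs !Str  ✓
            !Bool vs ?Bool  ✓
              !Int vs ?Int  ✓
                Z vs Z  ✓
        • ack:
          !Str vs ?Str  ✓
            ?Int vs !Int  ✓
              !Bool vs ?Bool  ✓
                Z vs Z  ✓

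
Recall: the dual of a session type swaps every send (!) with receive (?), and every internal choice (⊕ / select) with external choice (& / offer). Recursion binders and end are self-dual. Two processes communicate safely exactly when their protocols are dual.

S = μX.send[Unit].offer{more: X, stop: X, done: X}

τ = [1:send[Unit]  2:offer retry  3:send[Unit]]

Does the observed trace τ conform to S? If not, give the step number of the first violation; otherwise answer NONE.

2

[1] send[Unit]  match  cont: offer{more: μX.…, stop: μX.…, done: μX.…}
[2] got offer retry, protocol expects offer more or offer stop or offer done  ✗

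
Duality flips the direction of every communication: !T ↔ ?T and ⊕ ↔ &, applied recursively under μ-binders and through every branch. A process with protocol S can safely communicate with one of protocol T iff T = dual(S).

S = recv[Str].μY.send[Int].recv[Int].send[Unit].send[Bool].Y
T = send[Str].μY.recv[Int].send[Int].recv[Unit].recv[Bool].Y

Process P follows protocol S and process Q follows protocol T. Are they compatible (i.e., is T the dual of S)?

YES

recv[Str] vs send[Str]  ok
  μY vs μY  ok (binder kept)
    send[Int] vs recv[Int]  ok
      recv[Int] vs send[Int]  ok
        send[Unit] vs recv[Unit]  ok
          send[Bool] vs recv[Bool]  ok
            Y vs Y  ok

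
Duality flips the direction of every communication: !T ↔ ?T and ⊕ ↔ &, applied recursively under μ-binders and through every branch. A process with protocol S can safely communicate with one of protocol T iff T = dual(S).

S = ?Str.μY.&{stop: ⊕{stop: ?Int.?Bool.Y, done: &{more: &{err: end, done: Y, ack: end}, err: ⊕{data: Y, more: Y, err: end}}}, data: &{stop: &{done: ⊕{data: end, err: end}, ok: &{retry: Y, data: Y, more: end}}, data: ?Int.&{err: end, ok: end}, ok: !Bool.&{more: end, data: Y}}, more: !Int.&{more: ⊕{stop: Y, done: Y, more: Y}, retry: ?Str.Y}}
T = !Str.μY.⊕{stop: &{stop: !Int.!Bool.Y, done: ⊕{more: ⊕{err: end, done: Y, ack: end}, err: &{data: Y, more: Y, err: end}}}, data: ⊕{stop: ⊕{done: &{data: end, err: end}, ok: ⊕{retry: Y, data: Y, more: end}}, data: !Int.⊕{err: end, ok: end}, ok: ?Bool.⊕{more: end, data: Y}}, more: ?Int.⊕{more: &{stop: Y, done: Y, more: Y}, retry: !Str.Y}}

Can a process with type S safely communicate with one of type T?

?Str ‖ !Str  ok
  μY ‖ μY  ok (binder kept)
    &{stop,data,more} ‖ ⊕{stop,data,more}  ok label sets agree
      case stop:
        ⊕{stop,done} ‖ &{stop,done}  ok label sets agree
          case stop:
            ?Int ‖ !Int  ok
              ?Bool ‖ !Bool  ok
                Y ‖ Y  ok
          case done:
            &{more,err} ‖ ⊕{more,err}  ok label sets agree
              case more:
                &{err,done,ack} ‖ ⊕{err,done,ack}  ok label sets agree
                  case err:
                    end ‖ end  ok
                  case done:
                    Y ‖ Y  ok
                  case ack:
                    end ‖ end  ok
              case err:
                ⊕{data,more,err} ‖ &{data,more,err}  ok label sets agree
                  case data:
                    Y ‖ Y  ok
                  case more:
                    Y ‖ Y  ok
                  case err:
                    end ‖ end  ok
      case data:
        &{stop,data,ok} ‖ ⊕{stop,data,ok}  ok label sets agree
          case stop:
            &{done,ok} ‖ ⊕{done,ok}  ok label sets agree
              case done:
                ⊕{data,err} ‖ &{data,err}  ok label sets agree
                  case data:
                    end ‖ end  ok
                  case err:
                    end ‖ end  ok
              case ok:
                &{retry,data,more} ‖ ⊕{retry,data,more}  ok label sets agree
                  case retry:
                    Y ‖ Y  ok
                  case data:
                    Y ‖ Y  ok
                  case more:
                    end ‖ end  ok
          case data:
            ?Int ‖ !Int  ok
              &{err,ok} ‖ ⊕{err,ok}  ok label sets agree
                case err:
                  end ‖ end  ok
                case ok:
                  end ‖ end  ok
          case ok:
            !Bool ‖ ?Bool  ok
              &{more,data} ‖ ⊕{more,data}  ok label sets agree
                case more:
                  end ‖ end  ok
                case data:
                  Y ‖ Y  ok
      case more:
        !Int ‖ ?Int  ok
          &{more,retry} ‖ ⊕{more,retry}  ok label sets agree
            case more:
              ⊕{stop,done,more} ‖ &{stop,done,more}  ok label sets agree
                case stop:
                  Y ‖ Y  ok
                case done:
                  Y ‖ Y  ok
                case more:
                  Y ‖ Y  ok
            case retry:
              ?Str ‖ !Str  ok
                Y ‖ Y  ok

YES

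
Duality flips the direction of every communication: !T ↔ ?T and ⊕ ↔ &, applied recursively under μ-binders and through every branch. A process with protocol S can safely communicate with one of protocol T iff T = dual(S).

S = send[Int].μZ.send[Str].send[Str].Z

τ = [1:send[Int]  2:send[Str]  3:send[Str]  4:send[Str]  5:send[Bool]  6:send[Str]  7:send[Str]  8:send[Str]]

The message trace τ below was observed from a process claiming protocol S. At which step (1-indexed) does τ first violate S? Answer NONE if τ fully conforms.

step 1: send[Int]  ok  state: μZ.…
step 2: send[Str]  ok  state: send[Str].μZ.…
step 3: send[Str]  ok  state: μZ.…
step 4: send[Str]  ok  state: send[Str].μZ.…
step 5: got send[Bool], protocol expects send[Str]  ✗

5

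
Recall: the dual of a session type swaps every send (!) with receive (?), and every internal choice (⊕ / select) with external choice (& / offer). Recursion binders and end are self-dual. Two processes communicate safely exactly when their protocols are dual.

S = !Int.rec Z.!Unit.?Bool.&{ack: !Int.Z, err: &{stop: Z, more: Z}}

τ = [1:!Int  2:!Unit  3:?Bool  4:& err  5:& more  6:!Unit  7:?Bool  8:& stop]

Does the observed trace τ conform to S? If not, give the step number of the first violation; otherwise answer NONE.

8

step 1: !Int  ok  now at rec Z.…
step 2: !Unit  ok  now at ?Bool.&{ack: !Int.rec Z.…, err: &{stop: rec Z.…, more: rec Z.…}}
step 3: ?Bool  ok  now at &{ack: !Int.rec Z.…, err: &{stop: rec Z.…, more: rec Z.…}}
step 4: & err  ok  now at &{stop: rec Z.…, more: rec Z.…}
step 5: & more  ok  now at rec Z.…
step 6: !Unit  ok  now at ?Bool.&{ack: !Int.rec Z.…, err: &{stop: rec Z.…, more: rec Z.…}}
step 7: ?Bool  ok  now at &{ack: !Int.rec Z.…, err: &{stop: rec Z.…, more: rec Z.…}}
step 8: got & stop, protocol expects & ack or & err  ✗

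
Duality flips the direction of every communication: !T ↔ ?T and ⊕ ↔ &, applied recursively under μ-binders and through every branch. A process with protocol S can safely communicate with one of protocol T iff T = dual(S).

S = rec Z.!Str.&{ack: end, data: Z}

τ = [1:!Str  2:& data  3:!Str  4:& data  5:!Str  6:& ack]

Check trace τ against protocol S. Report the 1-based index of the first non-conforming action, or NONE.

NONE

step 1: !Str  match  cont: &{ack: end, data: rec Z.…}
step 2: & data  match  cont: rec Z.…
step 3: !Str  match  cont: &{ack: end, data: rec Z.…}
step 4: & data  match  cont: rec Z.…
step 5: !Str  match  cont: &{ack: end, data: rec Z.…}
step 6: & ack  match  cont: end
τ conforms to S (length 6)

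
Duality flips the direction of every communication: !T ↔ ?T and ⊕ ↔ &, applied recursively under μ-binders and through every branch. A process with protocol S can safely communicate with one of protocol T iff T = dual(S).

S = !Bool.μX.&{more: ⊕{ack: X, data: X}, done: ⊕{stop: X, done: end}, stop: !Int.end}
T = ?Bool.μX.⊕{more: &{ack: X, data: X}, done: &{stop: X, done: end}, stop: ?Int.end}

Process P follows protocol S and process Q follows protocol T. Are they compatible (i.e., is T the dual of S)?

!Bool ‖ ?Bool  match
  μX ‖ μX  match (binder kept)
    &{more,done,stop} ‖ ⊕{more,done,stop}  match same labels
      case more:
        ⊕{ack,data} ‖ &{ack,data}  match same labels
          case ack:
            X ‖ X  match
          case data:
            X ‖ X  match
      case done:
        ⊕{stop,done} ‖ &{stop,done}  match same labels
          case stop:
            X ‖ X  match
          case done:
            end ‖ end  match
      case stop:
        !Int ‖ ?Int  match
          end ‖ end  match

YES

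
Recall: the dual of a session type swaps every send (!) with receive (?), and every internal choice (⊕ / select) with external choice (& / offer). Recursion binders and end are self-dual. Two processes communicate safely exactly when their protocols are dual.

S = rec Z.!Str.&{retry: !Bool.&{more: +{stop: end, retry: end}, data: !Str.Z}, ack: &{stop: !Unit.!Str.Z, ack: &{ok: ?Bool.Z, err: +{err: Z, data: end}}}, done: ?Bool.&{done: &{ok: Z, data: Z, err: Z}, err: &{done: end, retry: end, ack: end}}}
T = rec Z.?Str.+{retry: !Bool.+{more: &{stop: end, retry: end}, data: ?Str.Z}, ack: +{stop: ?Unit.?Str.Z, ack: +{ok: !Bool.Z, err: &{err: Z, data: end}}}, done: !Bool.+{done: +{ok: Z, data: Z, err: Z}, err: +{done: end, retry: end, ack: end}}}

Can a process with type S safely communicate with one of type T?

NO

rec Z ‖ rec Z  ok (μ self-dual)
  !Str ‖ ?Str  ok
    &{retry,ack,done} ‖ +{retry,ack,done}  ok label sets agree
      • retry:
        !Bool ‖ !Bool  ✗ same direction on both sides — not dual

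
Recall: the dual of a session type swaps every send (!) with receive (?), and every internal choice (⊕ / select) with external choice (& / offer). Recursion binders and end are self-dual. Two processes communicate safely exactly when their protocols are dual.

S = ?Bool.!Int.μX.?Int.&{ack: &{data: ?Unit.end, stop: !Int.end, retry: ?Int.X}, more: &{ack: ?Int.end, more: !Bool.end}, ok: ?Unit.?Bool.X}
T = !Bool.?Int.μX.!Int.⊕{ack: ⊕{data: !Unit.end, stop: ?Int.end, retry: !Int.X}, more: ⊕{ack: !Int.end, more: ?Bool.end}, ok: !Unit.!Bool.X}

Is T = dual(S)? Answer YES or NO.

YES

?Bool vs !Bool  ok
  !Int vs ?Int  ok
    μX vs μX  ok (μ self-dual)
      ?Int vs !Int  ok
        &{ack,more,ok} vs ⊕{ack,more,ok}  ok labels match
          [ack]
            &{data,stop,retry} vs ⊕{data,stop,retry}  ok labels match
              [data]
                ?Unit vs !Unit  ok
                  end vs end  ok
              [stop]
                !Int vs ?Int  ok
                  end vs end  ok
              [retry]
                ?Int vs !Int  ok
                  X vs X  ok
          [more]
            &{ack,more} vs ⊕{ack,more}  ok labels match
              [ack]
                ?Int vs !Int  ok
                  end vs end  ok
              [more]
                !Bool vs ?Bool  ok
                  end vs end  ok
          [ok]
            ?Unit vs !Unit  ok
              ?Bool vs !Bool  ok
                X vs X  ok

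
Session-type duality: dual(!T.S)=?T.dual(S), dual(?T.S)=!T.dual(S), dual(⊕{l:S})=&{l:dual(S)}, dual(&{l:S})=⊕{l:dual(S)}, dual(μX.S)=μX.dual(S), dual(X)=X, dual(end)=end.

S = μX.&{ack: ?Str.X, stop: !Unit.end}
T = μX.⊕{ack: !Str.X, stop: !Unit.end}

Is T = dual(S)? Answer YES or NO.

NO

μX | μX  ok (μ self-dual)
  &{ack,stop} | ⊕{ack,stop}  ok same labels
    case ack:
      ?Str | !Str  ok
        X | X  ok
    case stop:
      !Unit | !Unit  ✗ same direction on both sides — not dual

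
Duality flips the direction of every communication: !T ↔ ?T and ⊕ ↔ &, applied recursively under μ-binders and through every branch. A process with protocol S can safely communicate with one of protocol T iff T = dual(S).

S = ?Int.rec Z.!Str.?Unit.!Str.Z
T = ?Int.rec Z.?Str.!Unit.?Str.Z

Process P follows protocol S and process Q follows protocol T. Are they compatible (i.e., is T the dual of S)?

NO

?Int vs ?Int  ✗ same direction on both sides — not dual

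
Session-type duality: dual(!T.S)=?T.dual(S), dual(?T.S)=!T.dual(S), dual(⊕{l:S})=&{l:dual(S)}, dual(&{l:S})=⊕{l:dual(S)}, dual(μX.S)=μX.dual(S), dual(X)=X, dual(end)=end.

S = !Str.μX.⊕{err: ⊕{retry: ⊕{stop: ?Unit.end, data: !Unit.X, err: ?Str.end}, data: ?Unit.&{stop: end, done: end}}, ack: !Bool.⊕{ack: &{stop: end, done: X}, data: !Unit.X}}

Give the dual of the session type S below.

!Str = ?Str
  μX = μX  (rec unchanged)
    ⊕{err,ack} = &{err,ack}  (⊕→&)
      [err]
        ⊕{retry,data} = &{retry,data}  (⊕→&)
          [retry]
            ⊕{stop,data,err} = &{stop,data,err}  (⊕→&)
              [stop]
                ?Unit = !Unit
                  end ↦ end
              [data]
                !Unit = ?Unit
                  X ↦ X
              [err]
                ?Str = !Str
                  end ↦ end
          [data]
            ?Unit = !Unit
              &{stop,done} = ⊕{stop,done}  (&→⊕)
                [stop]
                  end ↦ end
                [done]
                  end ↦ end
      [ack]
        !Bool = ?Bool
          ⊕{ack,data} = &{ack,data}  (⊕→&)
            [ack]
              &{stop,done} = ⊕{stop,done}  (&→⊕)
                [stop]
                  end ↦ end
                [done]
                  X ↦ X
            [data]
              !Unit = ?Unit
                X ↦ X

?Str.μX.&{err: &{retry: &{stop: !Unit.end, data: ?Unit.X, err: !Str.end}, data: !Unit.⊕{stop: end, done: end}}, ack: ?Bool.&{ack: ⊕{stop: end, done: X}, data: ?Unit.X}}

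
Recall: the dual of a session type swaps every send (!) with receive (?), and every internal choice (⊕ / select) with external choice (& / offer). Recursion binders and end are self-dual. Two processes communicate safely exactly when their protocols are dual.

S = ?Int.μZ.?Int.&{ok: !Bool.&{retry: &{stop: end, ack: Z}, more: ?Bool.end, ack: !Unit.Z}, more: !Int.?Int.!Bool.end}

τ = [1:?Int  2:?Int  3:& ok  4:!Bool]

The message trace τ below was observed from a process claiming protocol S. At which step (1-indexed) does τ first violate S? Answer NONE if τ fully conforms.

NONE

[1] ?Int  match  residual = μZ.…
[2] ?Int  match  residual = &{ok: !Bool.&{retry: &{stop: end, ack: μZ.…}, more: ?Bool.end, ack: !Unit.μZ.…}, more: !Int.?Int.!Bool.end}
[3] & ok  match  residual = !Bool.&{retry: &{stop: end, ack: μZ.…}, more: ?Bool.end, ack: !Unit.μZ.…}
[4] !Bool  match  residual = &{retry: &{stop: end, ack: μZ.…}, more: ?Bool.end, ack: !Unit.μZ.…}
trace exhausted — no violation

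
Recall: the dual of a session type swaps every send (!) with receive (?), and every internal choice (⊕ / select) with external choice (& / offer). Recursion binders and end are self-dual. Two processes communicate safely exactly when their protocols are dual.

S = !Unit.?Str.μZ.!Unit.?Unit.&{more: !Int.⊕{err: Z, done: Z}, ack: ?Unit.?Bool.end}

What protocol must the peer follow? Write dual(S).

?Unit.!Str.μZ.?Unit.!Unit.⊕{more: ?Int.&{err: Z, done: Z}, ack: !Unit.!Bool.end}

!Unit = ?Unit
  ?Str = !Str
    μZ = μZ  (rec unchanged)
      !Unit = ?Unit
        ?Unit = !Unit
          &{more,ack} = ⊕{more,ack}  (external→internal)
            • more:
              !Int = ?Int
                ⊕{err,done} = &{err,done}  (⊕→&)
                  • err:
                    Z ↦ Z
                  • done:
                    Z ↦ Z
            • ack:
              ?Unit = !Unit
                ?Bool = !Bool
                  end ↦ end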